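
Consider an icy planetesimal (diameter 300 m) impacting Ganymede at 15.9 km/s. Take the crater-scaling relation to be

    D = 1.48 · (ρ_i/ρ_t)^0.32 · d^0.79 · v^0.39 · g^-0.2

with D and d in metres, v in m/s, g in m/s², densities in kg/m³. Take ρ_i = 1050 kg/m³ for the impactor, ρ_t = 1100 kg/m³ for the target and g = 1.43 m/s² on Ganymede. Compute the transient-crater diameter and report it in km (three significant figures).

D ≈ 5.35 km

In SI units: v = 15900 m/s.
(ρ_i/ρ_t)^0.32 = (1050/1100)^0.32 = 0.9852
d^0.79 = 300^0.79 = 90.56
v^0.39 = 15900^0.39 = 43.51
g^-0.2 = 1.43^-0.2 = 0.9310
D = 1.48 × 0.9852 × 90.56 × 43.51 × 0.9310 = 5349 m
   = 5.349 km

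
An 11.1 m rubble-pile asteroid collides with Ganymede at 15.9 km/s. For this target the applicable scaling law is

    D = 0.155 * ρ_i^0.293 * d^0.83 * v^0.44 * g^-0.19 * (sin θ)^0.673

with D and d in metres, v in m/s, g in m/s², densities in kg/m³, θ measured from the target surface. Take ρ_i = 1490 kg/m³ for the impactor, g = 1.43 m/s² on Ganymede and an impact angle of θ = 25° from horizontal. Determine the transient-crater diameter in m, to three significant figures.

D ≈ 359 m

In SI units: v = 15900 m/s.
ρ_i^0.293 = 1490^0.293 = 8.506
d^0.83 = 11.1^0.83 = 7.373
v^0.44 = 15900^0.44 = 70.57
g^-0.19 = 1.43^-0.19 = 0.9343
(sin 25°)^0.673 = 0.4226^0.673 = 0.5601
D = 0.155 × 8.506 × 7.373 × 70.57 × 0.9343 × 0.5601 = 359.0 m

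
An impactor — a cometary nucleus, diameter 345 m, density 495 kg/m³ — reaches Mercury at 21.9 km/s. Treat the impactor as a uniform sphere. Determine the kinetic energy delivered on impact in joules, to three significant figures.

E ≈ 2.55 × 10^18 J

v = 21900 m/s.
Mass m = (π/6) ρ d³ = (π/6) × 495 × (345)³ = 1.064 × 10^10 kg
E = ½ m v² = 0.5 × 1.064 × 10^10 × (21900)² = 2.552 × 10^18 J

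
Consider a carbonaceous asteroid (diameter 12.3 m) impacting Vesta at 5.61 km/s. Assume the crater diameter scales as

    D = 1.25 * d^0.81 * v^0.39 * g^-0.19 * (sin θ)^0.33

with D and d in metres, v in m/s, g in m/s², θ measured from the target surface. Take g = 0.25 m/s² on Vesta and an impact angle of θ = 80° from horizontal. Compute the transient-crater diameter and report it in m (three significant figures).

D ≈ 358 m

In SI units: v = 5610 m/s.
d^0.81 = 12.3^0.81 = 7.635
v^0.39 = 5610^0.39 = 28.98
g^-0.19 = 0.25^-0.19 = 1.301
(sin 80°)^0.33 = 0.9848^0.33 = 0.9950
D = 1.25 × 7.635 × 28.98 × 1.301 × 0.9950 = 358.0 m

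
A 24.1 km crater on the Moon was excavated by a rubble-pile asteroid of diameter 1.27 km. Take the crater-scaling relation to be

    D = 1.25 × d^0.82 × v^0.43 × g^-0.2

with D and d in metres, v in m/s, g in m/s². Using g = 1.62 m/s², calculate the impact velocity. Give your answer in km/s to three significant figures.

Rearranging for v: v = [D / (1.25 · 1270^0.82 · 1.62^-0.2)]^(1/0.43).
D = 24100 m.
1270^0.82 = 350.8
1.62^-0.2 = 0.9080
Denominator = 1.25 × 350.8 × 0.9080 = 398.2
D / 398.2 = 24100 / 398.2 = 60.52
v = 60.52^(1/0.43) = 60.52^2.3256 = 13931 m/s

v ≈ 13.9 km/s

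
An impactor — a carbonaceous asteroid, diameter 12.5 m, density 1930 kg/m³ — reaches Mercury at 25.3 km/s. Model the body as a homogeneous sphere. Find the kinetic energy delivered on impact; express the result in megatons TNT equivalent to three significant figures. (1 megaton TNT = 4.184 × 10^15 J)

v = 25300 m/s.
Mass m = (π/6) ρ d³ = (π/6) × 1930 × (12.5)³ = 1.974 × 10^6 kg
E = ½ m v² = 0.5 × 1.974 × 10^6 × (25300)² = 6.318 × 10^14 J
   = 6.318 × 10^14 / 4.184×10^15 = 0.1510 Mt

E ≈ 0.151 Mt TNT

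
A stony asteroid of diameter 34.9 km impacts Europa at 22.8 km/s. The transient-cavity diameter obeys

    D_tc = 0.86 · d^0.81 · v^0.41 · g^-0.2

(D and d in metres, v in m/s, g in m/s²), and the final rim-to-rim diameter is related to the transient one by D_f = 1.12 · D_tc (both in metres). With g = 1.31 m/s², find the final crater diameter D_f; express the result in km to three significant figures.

D_f ≈ 267 km

In SI: d = 34900 m, v = 22800 m/s.
d^0.81 = 34900^0.81 = 4783
v^0.41 = 22800^0.41 = 61.20
g^-0.2 = 1.31^-0.2 = 0.9474
D_tc = 0.86 × 4783 × 61.20 × 0.9474 = 2.385 × 10^5 m
D_f = 1.12 × 2.385 × 10^5 = 2.671 × 10^5 m
     = 267.1 km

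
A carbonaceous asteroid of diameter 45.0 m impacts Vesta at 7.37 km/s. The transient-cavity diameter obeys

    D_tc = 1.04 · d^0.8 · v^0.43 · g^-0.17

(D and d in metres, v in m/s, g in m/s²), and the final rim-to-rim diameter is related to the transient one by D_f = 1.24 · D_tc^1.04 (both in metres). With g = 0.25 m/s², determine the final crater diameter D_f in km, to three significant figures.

v = 7370 m/s.
d^0.8 = 45^0.8 = 21.02
v^0.43 = 7370^0.43 = 46.03
g^-0.17 = 0.25^-0.17 = 1.266
D_tc = 1.04 × 21.02 × 46.03 × 1.266 = 1274 m
D_f = 1.24 × (1274)^1.04 = 2103 m
     = 2.103 km

D_f ≈ 2.10 km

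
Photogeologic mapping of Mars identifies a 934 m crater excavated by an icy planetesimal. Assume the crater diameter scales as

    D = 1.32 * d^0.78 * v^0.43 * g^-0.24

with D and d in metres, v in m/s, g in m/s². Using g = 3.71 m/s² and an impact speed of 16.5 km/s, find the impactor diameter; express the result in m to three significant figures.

Rearranging for d: d = [D / (1.32 · 16500^0.43 · 3.71^-0.24)]^(1/0.78).
16500^0.43 = 65.09
3.71^-0.24 = 0.7300
Denominator = 1.32 × 65.09 × 0.7300 = 62.72
D / 62.72 = 934 / 62.72 = 14.89
d = 14.89^(1/0.78) = 14.89^1.2821 = 31.90 m

d ≈ 31.9 m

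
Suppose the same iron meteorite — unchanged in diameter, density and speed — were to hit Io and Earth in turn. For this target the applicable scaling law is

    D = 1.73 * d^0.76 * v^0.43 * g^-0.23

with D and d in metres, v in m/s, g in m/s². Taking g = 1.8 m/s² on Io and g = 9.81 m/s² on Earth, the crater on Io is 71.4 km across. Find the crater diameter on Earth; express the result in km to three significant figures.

D ≈ 48.3 km

All impactor-dependent factors cancel in the ratio, leaving D_Earth/D_Io = (g_Earth/g_Io)^-0.23.
(9.81/1.8)^-0.23 = 5.450^-0.23 = 0.6771
D_Earth = 0.6771 × 71.4 km = 48.3 km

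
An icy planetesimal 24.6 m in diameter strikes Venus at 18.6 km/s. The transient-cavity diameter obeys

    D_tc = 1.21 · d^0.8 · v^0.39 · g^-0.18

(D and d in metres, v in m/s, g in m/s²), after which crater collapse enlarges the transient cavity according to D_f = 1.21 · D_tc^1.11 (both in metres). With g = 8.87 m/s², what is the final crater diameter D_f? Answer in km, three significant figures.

D_f ≈ 1.17 km

v = 18600 m/s.
d^0.8 = 24.6^0.8 = 12.96
v^0.39 = 18600^0.39 = 46.25
g^-0.18 = 8.87^-0.18 = 0.6751
D_tc = 1.21 × 12.96 × 46.25 × 0.6751 = 489.6 m
D_f = 1.21 × (489.6)^1.11 = 1171 m
     = 1.171 km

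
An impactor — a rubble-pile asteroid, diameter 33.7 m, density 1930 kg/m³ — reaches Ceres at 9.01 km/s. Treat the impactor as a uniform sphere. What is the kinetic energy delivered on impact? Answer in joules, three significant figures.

E ≈ 1.57 × 10^15 J

v = 9010 m/s.
Mass m = (π/6) ρ d³ = (π/6) × 1930 × (33.7)³ = 3.868 × 10^7 kg
E = ½ m v² = 0.5 × 3.868 × 10^7 × (9010)² = 1.570 × 10^15 J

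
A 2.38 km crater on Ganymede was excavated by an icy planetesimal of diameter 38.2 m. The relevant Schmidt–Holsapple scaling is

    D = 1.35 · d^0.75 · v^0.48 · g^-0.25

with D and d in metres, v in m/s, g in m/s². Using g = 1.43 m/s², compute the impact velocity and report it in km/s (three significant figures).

Rearranging for v: v = [D / (1.35 · 38.2^0.75 · 1.43^-0.25)]^(1/0.48).
D = 2380 m.
38.2^0.75 = 15.37
1.43^-0.25 = 0.9145
Denominator = 1.35 × 15.37 × 0.9145 = 18.98
D / 18.98 = 2380 / 18.98 = 125.4
v = 125.4^(1/0.48) = 125.4^2.0833 = 23517 m/s

v ≈ 23.5 km/s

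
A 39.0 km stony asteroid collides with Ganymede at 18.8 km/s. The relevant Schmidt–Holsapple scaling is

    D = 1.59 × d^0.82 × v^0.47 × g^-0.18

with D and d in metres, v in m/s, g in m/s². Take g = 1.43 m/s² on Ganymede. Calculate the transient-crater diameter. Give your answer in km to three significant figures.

D ≈ 885 km

In SI units: d = 39000 m, v = 18800 m/s.
d^0.82 = 39000^0.82 = 5817
v^0.47 = 18800^0.47 = 102.1
g^-0.18 = 1.43^-0.18 = 0.9376
D = 1.59 × 5817 × 102.1 × 0.9376 = 8.854 × 10^5 m
   = 885.4 km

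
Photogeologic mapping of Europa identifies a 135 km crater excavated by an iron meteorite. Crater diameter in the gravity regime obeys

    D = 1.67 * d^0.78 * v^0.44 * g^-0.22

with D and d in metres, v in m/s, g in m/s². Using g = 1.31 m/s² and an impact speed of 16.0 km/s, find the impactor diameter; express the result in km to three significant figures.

d ≈ 8.98 km

Rearranging for d: d = [D / (1.67 · 16000^0.44 · 1.31^-0.22)]^(1/0.78).
D = 135000 m.
16000^0.44 = 70.76
1.31^-0.22 = 0.9423
Denominator = 1.67 × 70.76 × 0.9423 = 111.4
D / 111.4 = 135000 / 111.4 = 1212
d = 1212^(1/0.78) = 1212^1.2821 = 8982 m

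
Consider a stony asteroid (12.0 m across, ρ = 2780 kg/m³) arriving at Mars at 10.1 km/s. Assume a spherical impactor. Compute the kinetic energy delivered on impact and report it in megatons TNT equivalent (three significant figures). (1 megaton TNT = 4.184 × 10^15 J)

E ≈ 0.0307 Mt TNT

v = 10100 m/s.
Mass m = (π/6) ρ d³ = (π/6) × 2780 × (12)³ = 2.515 × 10^6 kg
E = ½ m v² = 0.5 × 2.515 × 10^6 × (10100)² = 1.283 × 10^14 J
   = 1.283 × 10^14 / 4.184×10^15 = 0.03066 Mt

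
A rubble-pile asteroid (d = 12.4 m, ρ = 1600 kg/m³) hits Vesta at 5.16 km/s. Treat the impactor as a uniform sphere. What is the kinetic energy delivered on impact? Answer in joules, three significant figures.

E ≈ 2.13 × 10^13 J

v = 5160 m/s.
Mass m = (π/6) ρ d³ = (π/6) × 1600 × (12.4)³ = 1.597 × 10^6 kg
E = ½ m v² = 0.5 × 1.597 × 10^6 × (5160)² = 2.126 × 10^13 J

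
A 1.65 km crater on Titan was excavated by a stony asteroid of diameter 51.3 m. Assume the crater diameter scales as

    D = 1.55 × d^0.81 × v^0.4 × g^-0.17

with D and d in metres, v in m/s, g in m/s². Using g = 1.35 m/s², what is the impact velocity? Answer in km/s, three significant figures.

v ≈ 14.5 km/s

Rearranging for v: v = [D / (1.55 · 51.3^0.81 · 1.35^-0.17)]^(1/0.4).
D = 1650 m.
51.3^0.81 = 24.28
1.35^-0.17 = 0.9503
Denominator = 1.55 × 24.28 × 0.9503 = 35.76
D / 35.76 = 1650 / 35.76 = 46.14
v = 46.14^(1/0.4) = 46.14^2.5 = 14461 m/s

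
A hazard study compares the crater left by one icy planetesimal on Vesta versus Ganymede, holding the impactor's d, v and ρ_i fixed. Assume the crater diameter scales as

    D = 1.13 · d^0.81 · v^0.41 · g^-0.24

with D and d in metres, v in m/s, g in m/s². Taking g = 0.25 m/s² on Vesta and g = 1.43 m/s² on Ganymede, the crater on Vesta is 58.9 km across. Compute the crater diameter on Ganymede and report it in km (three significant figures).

D ≈ 38.8 km

All impactor-dependent factors cancel in the ratio, leaving D_Ganymede/D_Vesta = (g_Ganymede/g_Vesta)^-0.24.
(1.43/0.25)^-0.24 = 5.720^-0.24 = 0.6580
D_Ganymede = 0.6580 × 58.9 km = 38.8 km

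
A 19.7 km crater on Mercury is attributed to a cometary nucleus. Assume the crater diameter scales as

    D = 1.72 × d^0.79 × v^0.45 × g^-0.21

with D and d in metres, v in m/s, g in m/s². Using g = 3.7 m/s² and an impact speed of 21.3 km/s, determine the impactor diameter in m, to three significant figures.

Rearranging for d: d = [D / (1.72 · 21300^0.45 · 3.7^-0.21)]^(1/0.79).
D = 19700 m.
21300^0.45 = 88.67
3.7^-0.21 = 0.7598
Denominator = 1.72 × 88.67 × 0.7598 = 115.9
D / 115.9 = 19700 / 115.9 = 170.0
d = 170.0^(1/0.79) = 170.0^1.2658 = 665.7 m

d ≈ 666 m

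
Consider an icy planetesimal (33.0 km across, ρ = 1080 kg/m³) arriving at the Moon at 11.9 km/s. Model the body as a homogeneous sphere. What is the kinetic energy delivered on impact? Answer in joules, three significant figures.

d = 33000 m; v = 11900 m/s.
Mass m = (π/6) ρ d³ = (π/6) × 1080 × (33000)³ = 2.032 × 10^16 kg
E = ½ m v² = 0.5 × 2.032 × 10^16 × (11900)² = 1.439 × 10^24 J

E ≈ 1.44 × 10^24 J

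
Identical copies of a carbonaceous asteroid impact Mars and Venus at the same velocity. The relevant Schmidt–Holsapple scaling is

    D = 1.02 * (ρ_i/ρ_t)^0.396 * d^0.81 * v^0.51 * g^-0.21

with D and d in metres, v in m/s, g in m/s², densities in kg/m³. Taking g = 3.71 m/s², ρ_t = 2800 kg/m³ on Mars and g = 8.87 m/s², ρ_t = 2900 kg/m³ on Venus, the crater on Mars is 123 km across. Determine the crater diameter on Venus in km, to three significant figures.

D ≈ 101 km

The impactor-only factors (d, v, ρ_i) cancel in the ratio, leaving D_Venus/D_Mars = (g_Venus/g_Mars)^-0.21 · (ρ_t,Mars/ρ_t,Venus)^0.396.
(8.87/3.71)^-0.21 = 2.391^-0.21 = 0.8327
(2800/2900)^0.396 = 0.9655^0.396 = 0.9862
Ratio = 0.8327 × 0.9862 = 0.8212
D_Venus = 0.8212 × 123 km = 101 km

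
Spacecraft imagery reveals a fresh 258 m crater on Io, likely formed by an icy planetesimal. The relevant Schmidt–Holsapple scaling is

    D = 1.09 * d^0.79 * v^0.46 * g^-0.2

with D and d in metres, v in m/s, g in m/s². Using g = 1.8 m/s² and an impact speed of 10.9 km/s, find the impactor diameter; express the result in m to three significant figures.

Rearranging for d: d = [D / (1.09 · 10900^0.46 · 1.8^-0.2)]^(1/0.79).
10900^0.46 = 71.98
1.8^-0.2 = 0.8891
Denominator = 1.09 × 71.98 × 0.8891 = 69.76
D / 69.76 = 258 / 69.76 = 3.698
d = 3.698^(1/0.79) = 3.698^1.2658 = 5.235 m

d ≈ 5.24 m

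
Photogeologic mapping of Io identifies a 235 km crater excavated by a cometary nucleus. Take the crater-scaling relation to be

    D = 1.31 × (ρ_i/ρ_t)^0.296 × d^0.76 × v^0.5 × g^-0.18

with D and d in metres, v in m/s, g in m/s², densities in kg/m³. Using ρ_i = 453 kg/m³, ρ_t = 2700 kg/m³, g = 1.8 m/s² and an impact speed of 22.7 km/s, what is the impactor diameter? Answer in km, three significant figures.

Rearranging for d: d = [D / (1.31 · (453/2700)^0.296 · 22700^0.5 · 1.8^-0.18)]^(1/0.76).
D = 235000 m.
(453/2700)^0.296 = 0.5896
22700^0.5 = 150.7
1.8^-0.18 = 0.8996
Denominator = 1.31 × 0.5896 × 150.7 × 0.8996 = 104.7
D / 104.7 = 235000 / 104.7 = 2245
d = 2245^(1/0.76) = 2245^1.3158 = 25676 m

d ≈ 25.7 km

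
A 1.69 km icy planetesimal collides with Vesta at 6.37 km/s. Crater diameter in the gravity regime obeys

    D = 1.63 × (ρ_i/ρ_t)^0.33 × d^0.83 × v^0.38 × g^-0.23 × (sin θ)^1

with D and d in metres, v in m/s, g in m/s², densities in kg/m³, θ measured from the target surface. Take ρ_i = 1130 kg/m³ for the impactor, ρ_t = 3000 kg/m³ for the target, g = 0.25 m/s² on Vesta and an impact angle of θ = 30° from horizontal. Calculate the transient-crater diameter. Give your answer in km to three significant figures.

In SI units: d = 1690 m, v = 6370 m/s.
(ρ_i/ρ_t)^0.33 = (1130/3000)^0.33 = 0.7245
d^0.83 = 1690^0.83 = 477.7
v^0.38 = 6370^0.38 = 27.90
g^-0.23 = 0.25^-0.23 = 1.376
(sin 30°)^1 = 0.5000^1 = 0.5000
D = 1.63 × 0.7245 × 477.7 × 27.90 × 1.376 × 0.5000 = 10829 m
   = 10.83 km

D ≈ 10.8 km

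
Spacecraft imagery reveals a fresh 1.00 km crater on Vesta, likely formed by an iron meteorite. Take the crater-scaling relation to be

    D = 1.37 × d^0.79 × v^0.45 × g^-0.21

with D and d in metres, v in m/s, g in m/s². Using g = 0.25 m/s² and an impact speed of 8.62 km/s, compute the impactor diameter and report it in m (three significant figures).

Rearranging for d: d = [D / (1.37 · 8620^0.45 · 0.25^-0.21)]^(1/0.79).
D = 1000 m.
8620^0.45 = 59.02
0.25^-0.21 = 1.338
Denominator = 1.37 × 59.02 × 1.338 = 108.2
D / 108.2 = 1000 / 108.2 = 9.242
d = 9.242^(1/0.79) = 9.242^1.2658 = 16.69 m

d ≈ 16.7 m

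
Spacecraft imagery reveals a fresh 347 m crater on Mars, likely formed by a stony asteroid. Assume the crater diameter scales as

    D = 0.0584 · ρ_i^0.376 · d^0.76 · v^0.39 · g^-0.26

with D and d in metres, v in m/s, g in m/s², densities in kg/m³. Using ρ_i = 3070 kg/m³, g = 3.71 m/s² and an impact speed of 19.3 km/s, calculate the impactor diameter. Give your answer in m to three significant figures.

d ≈ 17.2 m

Rearranging for d: d = [D / (0.0584 · 3070^0.376 · 19300^0.39 · 3.71^-0.26)]^(1/0.76).
3070^0.376 = 20.47
19300^0.39 = 46.92
3.71^-0.26 = 0.7112
Denominator = 0.0584 × 20.47 × 46.92 × 0.7112 = 39.89
D / 39.89 = 347 / 39.89 = 8.699
d = 8.699^(1/0.76) = 8.699^1.3158 = 17.22 m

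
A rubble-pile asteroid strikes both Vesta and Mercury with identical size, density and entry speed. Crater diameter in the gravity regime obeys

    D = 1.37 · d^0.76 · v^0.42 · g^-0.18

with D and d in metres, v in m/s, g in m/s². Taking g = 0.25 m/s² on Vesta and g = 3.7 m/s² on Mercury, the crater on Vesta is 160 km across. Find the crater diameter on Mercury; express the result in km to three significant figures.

D ≈ 98.5 km

All impactor-dependent factors cancel in the ratio, leaving D_Mercury/D_Vesta = (g_Mercury/g_Vesta)^-0.18.
(3.7/0.25)^-0.18 = 14.80^-0.18 = 0.6157
D_Mercury = 0.6157 × 160 km = 98.5 km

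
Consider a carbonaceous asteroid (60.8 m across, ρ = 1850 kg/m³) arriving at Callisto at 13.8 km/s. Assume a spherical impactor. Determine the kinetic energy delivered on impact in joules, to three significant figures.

v = 13800 m/s.
Mass m = (π/6) ρ d³ = (π/6) × 1850 × (60.8)³ = 2.177 × 10^8 kg
E = ½ m v² = 0.5 × 2.177 × 10^8 × (13800)² = 2.073 × 10^16 J

E ≈ 2.07 × 10^16 J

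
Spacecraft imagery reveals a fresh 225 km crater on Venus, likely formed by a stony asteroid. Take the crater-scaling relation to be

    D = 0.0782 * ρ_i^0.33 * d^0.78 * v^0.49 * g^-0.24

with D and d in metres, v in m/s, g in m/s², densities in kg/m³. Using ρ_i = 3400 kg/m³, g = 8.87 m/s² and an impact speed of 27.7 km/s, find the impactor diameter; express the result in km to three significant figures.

d ≈ 19.4 km

Rearranging for d: d = [D / (0.0782 · 3400^0.33 · 27700^0.49 · 8.87^-0.24)]^(1/0.78).
D = 225000 m.
3400^0.33 = 14.63
27700^0.49 = 150.3
8.87^-0.24 = 0.5922
Denominator = 0.0782 × 14.63 × 150.3 × 0.5922 = 101.8
D / 101.8 = 225000 / 101.8 = 2210
d = 2210^(1/0.78) = 2210^1.2821 = 19402 m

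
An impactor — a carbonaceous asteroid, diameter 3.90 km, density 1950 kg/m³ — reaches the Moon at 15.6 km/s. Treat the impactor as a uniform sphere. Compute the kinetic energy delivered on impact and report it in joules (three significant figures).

E ≈ 7.37 × 10^21 J

d = 3900 m; v = 15600 m/s.
Mass m = (π/6) ρ d³ = (π/6) × 1950 × (3900)³ = 6.057 × 10^13 kg
E = ½ m v² = 0.5 × 6.057 × 10^13 × (15600)² = 7.370 × 10^21 J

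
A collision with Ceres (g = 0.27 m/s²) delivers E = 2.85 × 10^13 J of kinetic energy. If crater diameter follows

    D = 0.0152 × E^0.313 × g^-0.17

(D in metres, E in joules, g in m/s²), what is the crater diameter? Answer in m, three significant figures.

E^0.313 = (2.85 × 10^13)^0.313 = 1.627 × 10^4
g^-0.17 = 0.27^-0.17 = 1.249
D = 0.0152 × 1.627 × 10^4 × 1.249 = 308.9 m

D ≈ 309 m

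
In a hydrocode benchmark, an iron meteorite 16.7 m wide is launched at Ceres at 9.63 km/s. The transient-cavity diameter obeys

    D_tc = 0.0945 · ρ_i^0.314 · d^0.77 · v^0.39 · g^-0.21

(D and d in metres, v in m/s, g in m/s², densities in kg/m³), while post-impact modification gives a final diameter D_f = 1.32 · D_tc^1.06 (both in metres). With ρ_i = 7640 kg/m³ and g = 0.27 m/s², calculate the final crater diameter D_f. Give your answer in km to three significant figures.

D_f ≈ 1.25 km

v = 9630 m/s.
ρ_i^0.314 = 7640^0.314 = 16.57
d^0.77 = 16.7^0.77 = 8.740
v^0.39 = 9630^0.39 = 35.78
g^-0.21 = 0.27^-0.21 = 1.316
D_tc = 0.0945 × 16.57 × 8.740 × 35.78 × 1.316 = 644.4 m
D_f = 1.32 × (644.4)^1.06 = 1254 m
     = 1.254 km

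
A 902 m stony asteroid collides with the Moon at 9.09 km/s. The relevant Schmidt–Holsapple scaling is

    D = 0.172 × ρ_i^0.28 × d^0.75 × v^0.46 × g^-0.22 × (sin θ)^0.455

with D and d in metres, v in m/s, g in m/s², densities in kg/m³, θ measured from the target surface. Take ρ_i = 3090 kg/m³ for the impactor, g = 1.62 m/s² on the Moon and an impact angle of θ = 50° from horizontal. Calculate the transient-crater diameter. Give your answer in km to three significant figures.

D ≈ 14.2 km

In SI units: v = 9090 m/s.
ρ_i^0.28 = 3090^0.28 = 9.488
d^0.75 = 902^0.75 = 164.6
v^0.46 = 9090^0.46 = 66.21
g^-0.22 = 1.62^-0.22 = 0.8993
(sin 50°)^0.455 = 0.7660^0.455 = 0.8858
D = 0.172 × 9.488 × 164.6 × 66.21 × 0.8993 × 0.8858 = 14168 m
   = 14.17 km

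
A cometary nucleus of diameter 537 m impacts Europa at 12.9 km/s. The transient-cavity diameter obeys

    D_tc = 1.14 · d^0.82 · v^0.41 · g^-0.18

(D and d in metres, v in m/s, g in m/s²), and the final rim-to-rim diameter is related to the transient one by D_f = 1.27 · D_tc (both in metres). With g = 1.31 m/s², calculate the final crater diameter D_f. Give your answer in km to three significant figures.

v = 12900 m/s.
d^0.82 = 537^0.82 = 173.2
v^0.41 = 12900^0.41 = 48.46
g^-0.18 = 1.31^-0.18 = 0.9526
D_tc = 1.14 × 173.2 × 48.46 × 0.9526 = 9115 m
D_f = 1.27 × 9115 = 11576 m
     = 11.58 km

D_f ≈ 11.6 km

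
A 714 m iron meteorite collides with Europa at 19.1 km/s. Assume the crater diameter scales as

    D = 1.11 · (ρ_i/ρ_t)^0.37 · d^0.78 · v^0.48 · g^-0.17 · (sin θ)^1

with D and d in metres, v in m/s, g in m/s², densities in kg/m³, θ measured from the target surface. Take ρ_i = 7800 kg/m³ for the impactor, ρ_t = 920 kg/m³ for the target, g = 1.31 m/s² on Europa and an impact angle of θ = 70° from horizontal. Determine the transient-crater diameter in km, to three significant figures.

In SI units: v = 19100 m/s.
(ρ_i/ρ_t)^0.37 = (7800/920)^0.37 = 2.205
d^0.78 = 714^0.78 = 168.2
v^0.48 = 19100^0.48 = 113.5
g^-0.17 = 1.31^-0.17 = 0.9551
(sin 70°)^1 = 0.9397^1 = 0.9397
D = 1.11 × 2.205 × 168.2 × 113.5 × 0.9551 × 0.9397 = 41936 m
   = 41.94 km

D ≈ 41.9 km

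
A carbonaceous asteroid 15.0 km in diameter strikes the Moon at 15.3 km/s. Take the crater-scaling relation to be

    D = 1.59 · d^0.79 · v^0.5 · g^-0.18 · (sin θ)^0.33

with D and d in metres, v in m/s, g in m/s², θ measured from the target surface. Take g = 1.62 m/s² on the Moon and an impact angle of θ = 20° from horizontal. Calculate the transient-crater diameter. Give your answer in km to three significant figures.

D ≈ 252 km

In SI units: d = 15000 m, v = 15300 m/s.
d^0.79 = 15000^0.79 = 1991
v^0.5 = 15300^0.5 = 123.7
g^-0.18 = 1.62^-0.18 = 0.9168
(sin 20°)^0.33 = 0.3420^0.33 = 0.7018
D = 1.59 × 1991 × 123.7 × 0.9168 × 0.7018 = 2.520 × 10^5 m
   = 252.0 km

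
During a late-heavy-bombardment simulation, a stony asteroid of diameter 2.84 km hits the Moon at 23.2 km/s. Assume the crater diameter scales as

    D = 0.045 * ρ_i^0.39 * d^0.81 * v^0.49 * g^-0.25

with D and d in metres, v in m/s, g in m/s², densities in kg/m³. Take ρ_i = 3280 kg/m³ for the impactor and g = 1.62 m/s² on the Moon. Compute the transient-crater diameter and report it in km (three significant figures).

In SI units: d = 2840 m, v = 23200 m/s.
ρ_i^0.39 = 3280^0.39 = 23.51
d^0.81 = 2840^0.81 = 626.9
v^0.49 = 23200^0.49 = 137.7
g^-0.25 = 1.62^-0.25 = 0.8864
D = 0.045 × 23.51 × 626.9 × 137.7 × 0.8864 = 80952 m
   = 80.95 km

D ≈ 81.0 km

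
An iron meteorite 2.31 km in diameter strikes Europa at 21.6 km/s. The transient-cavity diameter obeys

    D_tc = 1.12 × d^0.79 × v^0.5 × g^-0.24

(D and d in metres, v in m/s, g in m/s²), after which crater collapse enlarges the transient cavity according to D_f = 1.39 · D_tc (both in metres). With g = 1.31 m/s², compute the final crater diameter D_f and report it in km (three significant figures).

D_f ≈ 97.4 km

In SI: d = 2310 m, v = 21600 m/s.
d^0.79 = 2310^0.79 = 454.2
v^0.5 = 21600^0.5 = 147.0
g^-0.24 = 1.31^-0.24 = 0.9372
D_tc = 1.12 × 454.2 × 147.0 × 0.9372 = 70080 m
D_f = 1.39 × 70080 = 97411 m
     = 97.41 km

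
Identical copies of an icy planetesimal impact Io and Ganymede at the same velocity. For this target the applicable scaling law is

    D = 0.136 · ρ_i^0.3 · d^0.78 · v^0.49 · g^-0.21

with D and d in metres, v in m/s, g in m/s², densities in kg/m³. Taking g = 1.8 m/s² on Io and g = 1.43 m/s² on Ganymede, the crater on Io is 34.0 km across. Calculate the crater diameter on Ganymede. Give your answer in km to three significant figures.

All impactor-dependent factors cancel in the ratio, leaving D_Ganymede/D_Io = (g_Ganymede/g_Io)^-0.21.
(1.43/1.8)^-0.21 = 0.7944^-0.21 = 1.050
D_Ganymede = 1.050 × 34.0 km = 35.7 km

D ≈ 35.7 km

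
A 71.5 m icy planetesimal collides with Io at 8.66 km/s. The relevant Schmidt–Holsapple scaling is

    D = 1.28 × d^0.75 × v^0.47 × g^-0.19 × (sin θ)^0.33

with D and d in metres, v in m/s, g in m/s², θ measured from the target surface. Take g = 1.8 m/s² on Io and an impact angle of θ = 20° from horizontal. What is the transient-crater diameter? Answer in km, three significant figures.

D ≈ 1.40 km

In SI units: v = 8660 m/s.
d^0.75 = 71.5^0.75 = 24.59
v^0.47 = 8660^0.47 = 70.90
g^-0.19 = 1.8^-0.19 = 0.8943
(sin 20°)^0.33 = 0.3420^0.33 = 0.7018
D = 1.28 × 24.59 × 70.90 × 0.8943 × 0.7018 = 1401 m
   = 1.401 km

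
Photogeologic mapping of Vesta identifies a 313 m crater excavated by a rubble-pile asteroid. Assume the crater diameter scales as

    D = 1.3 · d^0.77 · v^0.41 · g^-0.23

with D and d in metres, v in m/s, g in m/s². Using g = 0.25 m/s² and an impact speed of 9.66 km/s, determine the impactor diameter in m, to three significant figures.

d ≈ 6.18 m

Rearranging for d: d = [D / (1.3 · 9660^0.41 · 0.25^-0.23)]^(1/0.77).
9660^0.41 = 43.04
0.25^-0.23 = 1.376
Denominator = 1.3 × 43.04 × 1.376 = 76.99
D / 76.99 = 313 / 76.99 = 4.065
d = 4.065^(1/0.77) = 4.065^1.2987 = 6.180 m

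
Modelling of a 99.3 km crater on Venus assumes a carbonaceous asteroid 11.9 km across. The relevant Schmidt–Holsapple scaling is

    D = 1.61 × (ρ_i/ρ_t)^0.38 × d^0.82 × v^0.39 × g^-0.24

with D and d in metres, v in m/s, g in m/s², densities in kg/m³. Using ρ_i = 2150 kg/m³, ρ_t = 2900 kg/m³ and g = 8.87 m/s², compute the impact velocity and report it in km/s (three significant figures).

v ≈ 26.5 km/s

Rearranging for v: v = [D / (1.61 · (2150/2900)^0.38 · 11900^0.82 · 8.87^-0.24)]^(1/0.39).
D = 99300 m.
(2150/2900)^0.38 = 0.8925
11900^0.82 = 2198
8.87^-0.24 = 0.5922
Denominator = 1.61 × 0.8925 × 2198 × 0.5922 = 1870
D / 1870 = 99300 / 1870 = 53.10
v = 53.10^(1/0.39) = 53.10^2.5641 = 26504 m/s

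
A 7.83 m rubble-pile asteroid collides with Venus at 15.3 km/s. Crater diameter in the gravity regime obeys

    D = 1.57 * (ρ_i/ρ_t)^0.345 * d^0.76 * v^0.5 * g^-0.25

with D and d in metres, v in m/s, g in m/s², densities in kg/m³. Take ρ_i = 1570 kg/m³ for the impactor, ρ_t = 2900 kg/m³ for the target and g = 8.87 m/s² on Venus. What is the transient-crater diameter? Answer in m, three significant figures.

D ≈ 435 m

In SI units: v = 15300 m/s.
(ρ_i/ρ_t)^0.345 = (1570/2900)^0.345 = 0.8092
d^0.76 = 7.83^0.76 = 4.778
v^0.5 = 15300^0.5 = 123.7
g^-0.25 = 8.87^-0.25 = 0.5795
D = 1.57 × 0.8092 × 4.778 × 123.7 × 0.5795 = 435.1 m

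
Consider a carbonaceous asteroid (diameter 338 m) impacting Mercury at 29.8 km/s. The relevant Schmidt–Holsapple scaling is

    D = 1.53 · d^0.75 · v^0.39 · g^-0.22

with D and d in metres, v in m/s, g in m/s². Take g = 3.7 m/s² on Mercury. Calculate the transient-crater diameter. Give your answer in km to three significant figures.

In SI units: v = 29800 m/s.
d^0.75 = 338^0.75 = 78.83
v^0.39 = 29800^0.39 = 55.58
g^-0.22 = 3.7^-0.22 = 0.7499
D = 1.53 × 78.83 × 55.58 × 0.7499 = 5027 m
   = 5.027 km

D ≈ 5.03 km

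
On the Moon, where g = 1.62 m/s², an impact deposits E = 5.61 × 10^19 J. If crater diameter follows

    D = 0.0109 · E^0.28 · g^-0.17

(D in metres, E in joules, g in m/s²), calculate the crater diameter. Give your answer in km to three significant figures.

D ≈ 3.40 km

E^0.28 = (5.61 × 10^19)^0.28 = 3.386 × 10^5
g^-0.17 = 1.62^-0.17 = 0.9213
D = 0.0109 × 3.386 × 10^5 × 0.9213 = 3400 m
   = 3.400 km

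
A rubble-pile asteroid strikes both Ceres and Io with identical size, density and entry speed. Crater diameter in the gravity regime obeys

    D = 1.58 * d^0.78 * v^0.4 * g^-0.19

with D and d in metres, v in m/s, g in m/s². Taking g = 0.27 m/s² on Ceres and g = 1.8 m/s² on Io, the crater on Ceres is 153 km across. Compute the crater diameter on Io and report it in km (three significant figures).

D ≈ 107 km

All impactor-dependent factors cancel in the ratio, leaving D_Io/D_Ceres = (g_Io/g_Ceres)^-0.19.
(1.8/0.27)^-0.19 = 6.667^-0.19 = 0.6974
D_Io = 0.6974 × 153 km = 107 km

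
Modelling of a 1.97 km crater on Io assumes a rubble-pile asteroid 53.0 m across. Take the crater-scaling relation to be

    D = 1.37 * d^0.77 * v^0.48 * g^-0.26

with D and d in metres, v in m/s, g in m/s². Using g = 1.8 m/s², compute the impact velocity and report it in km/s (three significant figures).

Rearranging for v: v = [D / (1.37 · 53^0.77 · 1.8^-0.26)]^(1/0.48).
D = 1970 m.
53^0.77 = 21.27
1.8^-0.26 = 0.8583
Denominator = 1.37 × 21.27 × 0.8583 = 25.01
D / 25.01 = 1970 / 25.01 = 78.77
v = 78.77^(1/0.48) = 78.77^2.0833 = 8927 m/s

v ≈ 8.93 km/s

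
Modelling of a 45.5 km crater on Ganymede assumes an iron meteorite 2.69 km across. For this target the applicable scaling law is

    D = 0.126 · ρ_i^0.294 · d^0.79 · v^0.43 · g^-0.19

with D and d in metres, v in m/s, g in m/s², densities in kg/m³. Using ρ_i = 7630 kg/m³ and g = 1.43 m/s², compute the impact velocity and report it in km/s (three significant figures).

Rearranging for v: v = [D / (0.126 · 7630^0.294 · 2690^0.79 · 1.43^-0.19)]^(1/0.43).
D = 45500 m.
7630^0.294 = 13.85
2690^0.79 = 512.3
1.43^-0.19 = 0.9343
Denominator = 0.126 × 13.85 × 512.3 × 0.9343 = 835.3
D / 835.3 = 45500 / 835.3 = 54.47
v = 54.47^(1/0.43) = 54.47^2.3256 = 10905 m/s

v ≈ 10.9 km/s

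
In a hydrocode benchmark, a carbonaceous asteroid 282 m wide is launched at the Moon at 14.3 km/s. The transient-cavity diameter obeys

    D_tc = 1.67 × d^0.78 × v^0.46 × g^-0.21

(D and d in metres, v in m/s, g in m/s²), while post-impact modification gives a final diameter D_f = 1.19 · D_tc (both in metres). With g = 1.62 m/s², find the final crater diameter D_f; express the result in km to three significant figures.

D_f ≈ 11.9 km

v = 14300 m/s.
d^0.78 = 282^0.78 = 81.51
v^0.46 = 14300^0.46 = 81.56
g^-0.21 = 1.62^-0.21 = 0.9037
D_tc = 1.67 × 81.51 × 81.56 × 0.9037 = 10030 m
D_f = 1.19 × 10030 = 11936 m
     = 11.94 km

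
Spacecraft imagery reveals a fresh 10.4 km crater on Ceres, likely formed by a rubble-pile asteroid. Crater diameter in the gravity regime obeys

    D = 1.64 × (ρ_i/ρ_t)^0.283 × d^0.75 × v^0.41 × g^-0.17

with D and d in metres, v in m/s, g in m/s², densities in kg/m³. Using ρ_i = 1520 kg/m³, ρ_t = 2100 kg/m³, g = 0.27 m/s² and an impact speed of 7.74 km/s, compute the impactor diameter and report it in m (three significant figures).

d ≈ 738 m

Rearranging for d: d = [D / (1.64 · (1520/2100)^0.283 · 7740^0.41 · 0.27^-0.17)]^(1/0.75).
D = 10400 m.
(1520/2100)^0.283 = 0.9126
7740^0.41 = 39.30
0.27^-0.17 = 1.249
Denominator = 1.64 × 0.9126 × 39.30 × 1.249 = 73.46
D / 73.46 = 10400 / 73.46 = 141.6
d = 141.6^(1/0.75) = 141.6^1.3333 = 737.9 m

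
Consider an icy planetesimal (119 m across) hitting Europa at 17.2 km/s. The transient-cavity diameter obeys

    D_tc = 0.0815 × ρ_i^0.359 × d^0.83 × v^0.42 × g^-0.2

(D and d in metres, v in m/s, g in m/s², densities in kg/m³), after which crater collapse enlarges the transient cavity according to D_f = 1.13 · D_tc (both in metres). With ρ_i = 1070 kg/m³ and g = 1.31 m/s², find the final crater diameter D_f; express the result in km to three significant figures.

v = 17200 m/s.
ρ_i^0.359 = 1070^0.359 = 12.23
d^0.83 = 119^0.83 = 52.81
v^0.42 = 17200^0.42 = 60.11
g^-0.2 = 1.31^-0.2 = 0.9474
D_tc = 0.0815 × 12.23 × 52.81 × 60.11 × 0.9474 = 2998 m
D_f = 1.13 × 2998 = 3388 m
     = 3.388 km

D_f ≈ 3.39 km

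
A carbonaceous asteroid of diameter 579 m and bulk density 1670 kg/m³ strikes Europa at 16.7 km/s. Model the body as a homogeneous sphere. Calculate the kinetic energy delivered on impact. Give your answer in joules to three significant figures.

E ≈ 2.37 × 10^19 J

v = 16700 m/s.
Mass m = (π/6) ρ d³ = (π/6) × 1670 × (579)³ = 1.697 × 10^11 kg
E = ½ m v² = 0.5 × 1.697 × 10^11 × (16700)² = 2.366 × 10^19 J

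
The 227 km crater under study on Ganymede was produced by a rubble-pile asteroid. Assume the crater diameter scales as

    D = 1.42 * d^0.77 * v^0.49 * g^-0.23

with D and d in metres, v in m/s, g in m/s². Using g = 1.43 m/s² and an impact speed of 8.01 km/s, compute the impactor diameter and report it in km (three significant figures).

Rearranging for d: d = [D / (1.42 · 8010^0.49 · 1.43^-0.23)]^(1/0.77).
D = 227000 m.
8010^0.49 = 81.81
1.43^-0.23 = 0.9210
Denominator = 1.42 × 81.81 × 0.9210 = 107.0
D / 107.0 = 227000 / 107.0 = 2121
d = 2121^(1/0.77) = 2121^1.2987 = 20902 m

d ≈ 20.9 km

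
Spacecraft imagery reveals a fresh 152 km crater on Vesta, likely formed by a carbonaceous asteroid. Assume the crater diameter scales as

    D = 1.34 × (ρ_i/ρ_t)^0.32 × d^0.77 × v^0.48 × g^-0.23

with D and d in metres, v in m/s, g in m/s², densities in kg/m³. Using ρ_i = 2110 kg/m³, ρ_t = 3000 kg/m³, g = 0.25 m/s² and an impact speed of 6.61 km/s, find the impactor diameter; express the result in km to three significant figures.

Rearranging for d: d = [D / (1.34 · (2110/3000)^0.32 · 6610^0.48 · 0.25^-0.23)]^(1/0.77).
D = 152000 m.
(2110/3000)^0.32 = 0.8935
6610^0.48 = 68.19
0.25^-0.23 = 1.376
Denominator = 1.34 × 0.8935 × 68.19 × 1.376 = 112.3
D / 112.3 = 152000 / 112.3 = 1354
d = 1354^(1/0.77) = 1354^1.2987 = 11669 m

d ≈ 11.7 km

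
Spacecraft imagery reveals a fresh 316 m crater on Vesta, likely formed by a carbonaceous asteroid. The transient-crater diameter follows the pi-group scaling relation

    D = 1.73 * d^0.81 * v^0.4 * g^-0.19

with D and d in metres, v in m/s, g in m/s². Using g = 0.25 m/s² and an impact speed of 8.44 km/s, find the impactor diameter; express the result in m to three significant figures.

d ≈ 5.15 m

Rearranging for d: d = [D / (1.73 · 8440^0.4 · 0.25^-0.19)]^(1/0.81).
8440^0.4 = 37.20
0.25^-0.19 = 1.301
Denominator = 1.73 × 37.20 × 1.301 = 83.73
D / 83.73 = 316 / 83.73 = 3.774
d = 3.774^(1/0.81) = 3.774^1.2346 = 5.154 m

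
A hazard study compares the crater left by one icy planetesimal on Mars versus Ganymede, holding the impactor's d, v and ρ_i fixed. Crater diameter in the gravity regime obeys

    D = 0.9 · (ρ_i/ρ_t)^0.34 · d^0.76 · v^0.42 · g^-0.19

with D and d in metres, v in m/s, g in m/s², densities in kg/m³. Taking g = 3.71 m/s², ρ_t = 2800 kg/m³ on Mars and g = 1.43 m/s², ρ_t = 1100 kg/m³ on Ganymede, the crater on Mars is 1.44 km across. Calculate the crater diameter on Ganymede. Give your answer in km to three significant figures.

The impactor-only factors (d, v, ρ_i) cancel in the ratio, leaving D_Ganymede/D_Mars = (g_Ganymede/g_Mars)^-0.19 · (ρ_t,Mars/ρ_t,Ganymede)^0.34.
(1.43/3.71)^-0.19 = 0.3854^-0.19 = 1.199
(2800/1100)^0.34 = 2.545^0.34 = 1.374
Ratio = 1.199 × 1.374 = 1.647
D_Ganymede = 1.647 × 1.44 km = 2.37 km

D ≈ 2.37 km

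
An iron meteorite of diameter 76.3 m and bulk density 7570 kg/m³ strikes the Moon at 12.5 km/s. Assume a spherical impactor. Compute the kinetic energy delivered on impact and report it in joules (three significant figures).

v = 12500 m/s.
Mass m = (π/6) ρ d³ = (π/6) × 7570 × (76.3)³ = 1.761 × 10^9 kg
E = ½ m v² = 0.5 × 1.761 × 10^9 × (12500)² = 1.376 × 10^17 J

E ≈ 1.38 × 10^17 J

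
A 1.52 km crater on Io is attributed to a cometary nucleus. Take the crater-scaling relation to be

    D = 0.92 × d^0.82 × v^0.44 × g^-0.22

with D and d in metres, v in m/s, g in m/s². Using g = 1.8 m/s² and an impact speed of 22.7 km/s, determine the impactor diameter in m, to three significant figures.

d ≈ 45.2 m

Rearranging for d: d = [D / (0.92 · 22700^0.44 · 1.8^-0.22)]^(1/0.82).
D = 1520 m.
22700^0.44 = 82.54
1.8^-0.22 = 0.8787
Denominator = 0.92 × 82.54 × 0.8787 = 66.73
D / 66.73 = 1520 / 66.73 = 22.78
d = 22.78^(1/0.82) = 22.78^1.2195 = 45.24 m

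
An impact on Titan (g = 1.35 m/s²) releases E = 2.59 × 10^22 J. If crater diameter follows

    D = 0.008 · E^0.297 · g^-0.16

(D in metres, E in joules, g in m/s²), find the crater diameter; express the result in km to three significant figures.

E^0.297 = (2.59 × 10^22)^0.297 = 4.537 × 10^6
g^-0.16 = 1.35^-0.16 = 0.9531
D = 0.008 × 4.537 × 10^6 × 0.9531 = 34594 m
   = 34.59 km

D ≈ 34.6 km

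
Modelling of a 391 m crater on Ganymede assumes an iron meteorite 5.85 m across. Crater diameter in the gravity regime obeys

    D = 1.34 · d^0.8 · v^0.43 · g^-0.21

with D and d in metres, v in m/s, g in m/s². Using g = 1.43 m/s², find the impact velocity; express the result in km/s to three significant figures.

Rearranging for v: v = [D / (1.34 · 5.85^0.8 · 1.43^-0.21)]^(1/0.43).
5.85^0.8 = 4.109
1.43^-0.21 = 0.9276
Denominator = 1.34 × 4.109 × 0.9276 = 5.107
D / 5.107 = 391 / 5.107 = 76.56
v = 76.56^(1/0.43) = 76.56^2.3256 = 24068 m/s

v ≈ 24.1 km/s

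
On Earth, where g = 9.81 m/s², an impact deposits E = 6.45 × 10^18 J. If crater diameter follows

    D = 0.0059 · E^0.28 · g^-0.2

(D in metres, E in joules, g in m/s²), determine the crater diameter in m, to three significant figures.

E^0.28 = (6.45 × 10^18)^0.28 = 1.848 × 10^5
g^-0.2 = 9.81^-0.2 = 0.6334
D = 0.0059 × 1.848 × 10^5 × 0.6334 = 690.6 m

D ≈ 691 m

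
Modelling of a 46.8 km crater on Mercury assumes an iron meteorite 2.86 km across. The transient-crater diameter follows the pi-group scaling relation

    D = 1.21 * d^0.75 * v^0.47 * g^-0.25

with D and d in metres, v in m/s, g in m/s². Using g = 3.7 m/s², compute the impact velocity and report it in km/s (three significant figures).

v ≈ 35.3 km/s

Rearranging for v: v = [D / (1.21 · 2860^0.75 · 3.7^-0.25)]^(1/0.47).
D = 46800 m.
2860^0.75 = 391.1
3.7^-0.25 = 0.7210
Denominator = 1.21 × 391.1 × 0.7210 = 341.2
D / 341.2 = 46800 / 341.2 = 137.2
v = 137.2^(1/0.47) = 137.2^2.1277 = 35290 m/s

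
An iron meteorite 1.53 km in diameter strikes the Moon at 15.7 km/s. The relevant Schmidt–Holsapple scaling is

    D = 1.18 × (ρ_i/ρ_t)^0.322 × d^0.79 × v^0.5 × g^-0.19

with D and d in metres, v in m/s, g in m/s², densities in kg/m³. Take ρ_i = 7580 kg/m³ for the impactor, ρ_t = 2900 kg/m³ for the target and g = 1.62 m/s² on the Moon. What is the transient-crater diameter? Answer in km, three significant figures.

D ≈ 60.3 km

In SI units: d = 1530 m, v = 15700 m/s.
(ρ_i/ρ_t)^0.322 = (7580/2900)^0.322 = 1.363
d^0.79 = 1530^0.79 = 328.0
v^0.5 = 15700^0.5 = 125.3
g^-0.19 = 1.62^-0.19 = 0.9124
D = 1.18 × 1.363 × 328.0 × 125.3 × 0.9124 = 60310 m
   = 60.31 km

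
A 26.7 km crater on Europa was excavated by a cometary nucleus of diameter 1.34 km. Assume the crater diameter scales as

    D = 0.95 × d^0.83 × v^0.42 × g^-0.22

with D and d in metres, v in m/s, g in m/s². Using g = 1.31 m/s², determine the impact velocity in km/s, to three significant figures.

Rearranging for v: v = [D / (0.95 · 1340^0.83 · 1.31^-0.22)]^(1/0.42).
D = 26700 m.
1340^0.83 = 394.0
1.31^-0.22 = 0.9423
Denominator = 0.95 × 394.0 × 0.9423 = 352.7
D / 352.7 = 26700 / 352.7 = 75.70
v = 75.70^(1/0.42) = 75.70^2.381 = 29794 m/s

v ≈ 29.8 km/s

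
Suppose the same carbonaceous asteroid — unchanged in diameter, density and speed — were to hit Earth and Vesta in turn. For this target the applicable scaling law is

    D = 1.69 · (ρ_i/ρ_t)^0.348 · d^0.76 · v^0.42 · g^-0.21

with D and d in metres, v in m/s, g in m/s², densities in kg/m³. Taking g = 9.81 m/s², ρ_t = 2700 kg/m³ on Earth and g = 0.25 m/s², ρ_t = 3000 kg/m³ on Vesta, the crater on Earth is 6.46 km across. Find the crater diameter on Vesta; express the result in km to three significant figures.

D ≈ 13.5 km

The impactor-only factors (d, v, ρ_i) cancel in the ratio, leaving D_Vesta/D_Earth = (g_Vesta/g_Earth)^-0.21 · (ρ_t,Earth/ρ_t,Vesta)^0.348.
(0.25/9.81)^-0.21 = 0.02548^-0.21 = 2.161
(2700/3000)^0.348 = 0.9000^0.348 = 0.9640
Ratio = 2.161 × 0.9640 = 2.083
D_Vesta = 2.083 × 6.46 km = 13.5 km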